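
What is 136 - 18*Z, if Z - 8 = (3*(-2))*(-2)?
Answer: -224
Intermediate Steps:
Z = 20 (Z = 8 + (3*(-2))*(-2) = 8 - 6*(-2) = 8 + 12 = 20)
136 - 18*Z = 136 - 18*20 = 136 - 360 = -224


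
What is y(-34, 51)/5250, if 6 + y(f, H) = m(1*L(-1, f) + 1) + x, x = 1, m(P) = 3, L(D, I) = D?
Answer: -1/2625 ≈ -0.00038095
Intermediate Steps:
y(f, H) = -2 (y(f, H) = -6 + (3 + 1) = -6 + 4 = -2)
y(-34, 51)/5250 = -2/5250 = -2*1/5250 = -1/2625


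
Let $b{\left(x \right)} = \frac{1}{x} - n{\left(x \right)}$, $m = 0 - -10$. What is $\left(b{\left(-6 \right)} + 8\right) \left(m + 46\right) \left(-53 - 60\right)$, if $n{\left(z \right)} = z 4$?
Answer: $- \frac{604324}{3} \approx -2.0144 \cdot 10^{5}$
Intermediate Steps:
$n{\left(z \right)} = 4 z$
$m = 10$ ($m = 0 + 10 = 10$)
$b{\left(x \right)} = \frac{1}{x} - 4 x$
$\left(b{\left(-6 \right)} + 8\right) \left(m + 46\right) \left(-53 - 60\right) = \left(\left(\frac{1}{-6} - -24\right) + 8\right) \left(10 + 46\right) \left(-53 - 60\right) = \left(\left(- \frac{1}{6} + 24\right) + 8\right) 56 \left(-113\right) = \left(\frac{143}{6} + 8\right) \left(-6328\right) = \frac{191}{6} \left(-6328\right) = - \frac{604324}{3}$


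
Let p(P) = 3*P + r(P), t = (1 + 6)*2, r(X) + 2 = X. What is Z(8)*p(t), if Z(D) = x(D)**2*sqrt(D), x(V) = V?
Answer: 6912*sqrt(2) ≈ 9775.0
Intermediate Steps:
r(X) = -2 + X
Z(D) = D**(5/2) (Z(D) = D**2*sqrt(D) = D**(5/2))
t = 14 (t = 7*2 = 14)
p(P) = -2 + 4*P (p(P) = 3*P + (-2 + P) = -2 + 4*P)
Z(8)*p(t) = 8**(5/2)*(-2 + 4*14) = (128*sqrt(2))*(-2 + 56) = (128*sqrt(2))*54 = 6912*sqrt(2)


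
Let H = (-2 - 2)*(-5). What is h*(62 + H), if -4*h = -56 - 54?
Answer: 2255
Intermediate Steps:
h = 55/2 (h = -(-56 - 54)/4 = -¼*(-110) = 55/2 ≈ 27.500)
H = 20 (H = -4*(-5) = 20)
h*(62 + H) = 55*(62 + 20)/2 = (55/2)*82 = 2255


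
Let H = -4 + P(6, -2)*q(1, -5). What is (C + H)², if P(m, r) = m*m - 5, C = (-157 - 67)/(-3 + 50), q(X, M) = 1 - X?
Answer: 169744/2209 ≈ 76.842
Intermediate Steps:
C = -224/47 ≈ -4.7660
P(m, r) = -5 + m² (P(m, r) = m² - 5 = -5 + m²)
H = -4 (H = -4 + (-5 + 6²)*(1 - 1*1) = -4 + (-5 + 36)*(1 - 1) = -4 + 31*0 = -4 + 0 = -4)
(C + H)² = (-224/47 - 4)² = (-412/47)² = 169744/2209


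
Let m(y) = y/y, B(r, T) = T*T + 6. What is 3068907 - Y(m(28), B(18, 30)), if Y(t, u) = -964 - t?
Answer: 3069872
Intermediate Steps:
B(r, T) = 6 + T**2 (B(r, T) = T**2 + 6 = 6 + T**2)
m(y) = 1
3068907 - Y(m(28), B(18, 30)) = 3068907 - (-964 - 1*1) = 3068907 - (-964 - 1) = 3068907 - 1*(-965) = 3068907 + 965 = 3069872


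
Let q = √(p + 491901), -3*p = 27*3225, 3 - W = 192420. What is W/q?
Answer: -64139*√115719/77146 ≈ -282.82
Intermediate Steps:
W = -192417 (W = 3 - 1*192420 = 3 - 192420 = -192417)
p = -29025 (p = -9*3225 = -⅓*87075 = -29025)
q = 2*√115719 (q = √(-29025 + 491901) = √462876 = 2*√115719 ≈ 680.35)
W/q = -192417*√115719/231438 = -64139*√115719/77146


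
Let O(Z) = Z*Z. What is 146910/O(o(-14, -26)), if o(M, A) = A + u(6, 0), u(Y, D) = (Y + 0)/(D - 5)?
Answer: 1836375/9248 ≈ 198.57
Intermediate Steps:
u(Y, D) = Y/(-5 + D)
o(M, A) = -6/5 + A (o(M, A) = A + 6/(-5 + 0) = A + 6/(-5) = A + 6*(-⅕) = A - 6/5 = -6/5 + A)
O(Z) = Z²
146910/O(o(-14, -26)) = 146910/((-6/5 - 26)²) = 146910/((-136/5)²) = 146910/(18496/25) = 146910*(25/18496) = 1836375/9248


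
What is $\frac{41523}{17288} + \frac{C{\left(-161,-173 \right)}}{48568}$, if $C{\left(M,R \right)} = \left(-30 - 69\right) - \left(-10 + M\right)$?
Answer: $\frac{252241725}{104955448} \approx 2.4033$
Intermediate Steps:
$C{\left(M,R \right)} = -89 - M$ ($C{\left(M,R \right)} = -99 - \left(-10 + M\right) = -89 - M$)
$\frac{41523}{17288} + \frac{C{\left(-161,-173 \right)}}{48568} = \frac{41523}{17288} + \frac{-89 - -161}{48568} = 41523 \cdot \frac{1}{17288} + \left(-89 + 161\right) \frac{1}{48568} = \frac{41523}{17288} + 72 \cdot \frac{1}{48568} = \frac{41523}{17288} + \frac{9}{6071} = \frac{252241725}{104955448}$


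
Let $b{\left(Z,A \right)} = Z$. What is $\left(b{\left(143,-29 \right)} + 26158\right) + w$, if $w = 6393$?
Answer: $32694$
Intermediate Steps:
$\left(b{\left(143,-29 \right)} + 26158\right) + w = \left(143 + 26158\right) + 6393 = 26301 + 6393 = 32694$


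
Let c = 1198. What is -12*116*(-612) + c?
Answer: 853102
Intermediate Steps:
-12*116*(-612) + c = -12*116*(-612) + 1198 = -1392*(-612) + 1198 = 851904 + 1198 = 853102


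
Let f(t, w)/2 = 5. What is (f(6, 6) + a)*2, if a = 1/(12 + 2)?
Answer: 141/7 ≈ 20.143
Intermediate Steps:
f(t, w) = 10 (f(t, w) = 2*5 = 10)
a = 1/14 ≈ 0.071429
(f(6, 6) + a)*2 = (10 + 1/14)*2 = (141/14)*2 = 141/7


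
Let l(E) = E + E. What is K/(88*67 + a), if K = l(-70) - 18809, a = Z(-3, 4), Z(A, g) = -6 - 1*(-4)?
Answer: -2707/842 ≈ -3.2150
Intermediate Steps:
Z(A, g) = -2 (Z(A, g) = -6 + 4 = -2)
a = -2
l(E) = 2*E
K = -18949 (K = 2*(-70) - 18809 = -140 - 18809 = -18949)
K/(88*67 + a) = -18949/(88*67 - 2) = -18949/(5896 - 2) = -18949/5894 = -18949*1/5894 = -2707/842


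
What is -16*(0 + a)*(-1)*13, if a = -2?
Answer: -416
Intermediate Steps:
-16*(0 + a)*(-1)*13 = -16*(0 - 2)*(-1)*13 = -(-32)*(-1)*13 = -16*2*13 = -32*13 = -416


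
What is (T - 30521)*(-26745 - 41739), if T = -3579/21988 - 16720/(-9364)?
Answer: 26896262594713707/12868477 ≈ 2.0901e+9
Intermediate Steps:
T = 83531401/51473908 (T = -3579*1/21988 - 16720*(-1/9364) = -3579/21988 + 4180/2341 = 83531401/51473908 ≈ 1.6228)
(T - 30521)*(-26745 - 41739) = (83531401/51473908 - 30521)*(-26745 - 41739) = -1570951614667/51473908*(-68484) = 26896262594713707/12868477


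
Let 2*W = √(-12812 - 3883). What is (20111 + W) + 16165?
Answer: 36276 + 3*I*√1855/2 ≈ 36276.0 + 64.605*I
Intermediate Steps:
W = 3*I*√1855/2 (W = √(-12812 - 3883)/2 = √(-16695)/2 = (3*I*√1855)/2 = 3*I*√1855/2 ≈ 64.605*I)
(20111 + W) + 16165 = (20111 + 3*I*√1855/2) + 16165 = 36276 + 3*I*√1855/2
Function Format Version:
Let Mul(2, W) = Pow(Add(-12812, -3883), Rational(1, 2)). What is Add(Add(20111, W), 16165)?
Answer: Add(36276, Mul(Rational(3, 2), I, Pow(1855, Rational(1, 2)))) ≈ Add(36276., Mul(64.605, I))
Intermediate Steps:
W = Mul(Rational(3, 2), I, Pow(1855, Rational(1, 2))) (W = Mul(Rational(1, 2), Pow(Add(-12812, -3883), Rational(1, 2))) = Mul(Rational(1, 2), Pow(-16695, Rational(1, 2))) = Mul(Rational(1, 2), Mul(3, I, Pow(1855, Rational(1, 2)))) = Mul(Rational(3, 2), I, Pow(1855, Rational(1, 2))) ≈ Mul(64.605, I))
Add(Add(20111, W), 16165) = Add(Add(20111, Mul(Rational(3, 2), I, Pow(1855, Rational(1, 2)))), 16165) = Add(36276, Mul(Rational(3, 2), I, Pow(1855, Rational(1, 2))))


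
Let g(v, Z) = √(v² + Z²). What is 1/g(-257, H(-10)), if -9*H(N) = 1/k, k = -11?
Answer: 99*√1035754/25893850 ≈ 0.0038911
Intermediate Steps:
H(N) = 1/99 (H(N) = -⅑/(-11) = -⅑*(-1/11) = 1/99)
g(v, Z) = √(Z² + v²)
1/g(-257, H(-10)) = 1/(√((1/99)² + (-257)²)) = 1/(√(1/9801 + 66049)) = 1/(√(647346250/9801)) = 1/(25*√1035754/99) = 99*√1035754/25893850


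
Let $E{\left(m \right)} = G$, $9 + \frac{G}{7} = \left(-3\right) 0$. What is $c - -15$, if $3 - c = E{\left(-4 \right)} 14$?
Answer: $900$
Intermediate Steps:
$G = -63$ ($G = -63 + 7 \left(\left(-3\right) 0\right) = -63 + 7 \cdot 0 = -63 + 0 = -63$)
$E{\left(m \right)} = -63$
$c = 885$ ($c = 3 - \left(-63\right) 14 = 3 - -882 = 3 + 882 = 885$)
$c - -15 = 885 - -15 = 885 + 15 = 900$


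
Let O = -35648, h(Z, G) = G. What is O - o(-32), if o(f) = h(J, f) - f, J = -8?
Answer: -35648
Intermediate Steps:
o(f) = 0 (o(f) = f - f = 0)
O - o(-32) = -35648 - 1*0 = -35648 + 0 = -35648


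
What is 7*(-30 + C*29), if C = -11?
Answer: -2443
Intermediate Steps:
7*(-30 + C*29) = 7*(-30 - 11*29) = 7*(-30 - 319) = 7*(-349) = -2443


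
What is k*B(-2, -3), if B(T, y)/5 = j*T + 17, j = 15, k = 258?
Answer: -16770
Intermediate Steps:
B(T, y) = 85 + 75*T (B(T, y) = 5*(15*T + 17) = 5*(17 + 15*T) = 85 + 75*T)
k*B(-2, -3) = 258*(85 + 75*(-2)) = 258*(85 - 150) = 258*(-65) = -16770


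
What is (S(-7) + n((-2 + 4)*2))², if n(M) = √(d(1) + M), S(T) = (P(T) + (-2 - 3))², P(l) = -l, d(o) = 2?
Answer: (4 + √6)² ≈ 41.596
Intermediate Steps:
S(T) = (-5 - T)² (S(T) = (-T + (-2 - 3))² = (-T - 5)² = (-5 - T)²)
n(M) = √(2 + M)
(S(-7) + n((-2 + 4)*2))² = ((5 - 7)² + √(2 + (-2 + 4)*2))² = ((-2)² + √(2 + 2*2))² = (4 + √(2 + 4))² = (4 + √6)²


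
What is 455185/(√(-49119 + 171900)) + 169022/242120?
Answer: 84511/121060 + 455185*√122781/122781 ≈ 1299.7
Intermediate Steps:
455185/(√(-49119 + 171900)) + 169022/242120 = 455185/(√122781) + 169022*(1/242120) = 455185*(√122781/122781) + 84511/121060 = 455185*√122781/122781 + 84511/121060 = 84511/121060 + 455185*√122781/122781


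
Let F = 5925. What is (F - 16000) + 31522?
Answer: 21447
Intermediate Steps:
(F - 16000) + 31522 = (5925 - 16000) + 31522 = -10075 + 31522 = 21447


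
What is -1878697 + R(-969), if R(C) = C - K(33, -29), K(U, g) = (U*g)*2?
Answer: -1877752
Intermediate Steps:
K(U, g) = 2*U*g
R(C) = 1914 + C (R(C) = C - 2*33*(-29) = C - 1*(-1914) = C + 1914 = 1914 + C)
-1878697 + R(-969) = -1878697 + (1914 - 969) = -1878697 + 945 = -1877752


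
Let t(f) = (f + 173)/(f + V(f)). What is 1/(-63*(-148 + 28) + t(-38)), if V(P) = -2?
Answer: 8/60453 ≈ 0.00013233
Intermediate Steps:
t(f) = (173 + f)/(-2 + f) (t(f) = (f + 173)/(f - 2) = (173 + f)/(-2 + f))
1/(-63*(-148 + 28) + t(-38)) = 1/(-63*(-148 + 28) + (173 - 38)/(-2 - 38)) = 1/(-63*(-120) + 135/(-40)) = 1/(7560 - 1/40*135) = 1/(7560 - 27/8) = 1/(60453/8) = 8/60453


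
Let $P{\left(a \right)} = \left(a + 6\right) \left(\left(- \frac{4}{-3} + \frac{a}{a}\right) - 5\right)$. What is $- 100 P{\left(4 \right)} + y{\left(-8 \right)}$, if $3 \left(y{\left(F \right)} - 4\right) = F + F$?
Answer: $\frac{7996}{3} \approx 2665.3$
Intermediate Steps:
$y{\left(F \right)} = 4 + \frac{2 F}{3}$ ($y{\left(F \right)} = 4 + \frac{F + F}{3} = 4 + \frac{2 F}{3}$)
$P{\left(a \right)} = -16 - \frac{8 a}{3}$ ($P{\left(a \right)} = \left(6 + a\right) \left(\left(\left(-4\right) \left(- \frac{1}{3}\right) + 1\right) - 5\right) = \left(6 + a\right) \left(\left(\frac{4}{3} + 1\right) - 5\right) = \left(6 + a\right) \left(\frac{7}{3} - 5\right) = \left(6 + a\right) \left(- \frac{8}{3}\right) = -16 - \frac{8 a}{3}$)
$- 100 P{\left(4 \right)} + y{\left(-8 \right)} = - 100 \left(-16 - \frac{32}{3}\right) + \left(4 + \frac{2}{3} \left(-8\right)\right) = - 100 \left(-16 - \frac{32}{3}\right) + \left(4 - \frac{16}{3}\right) = \left(-100\right) \left(- \frac{80}{3}\right) - \frac{4}{3} = \frac{8000}{3} - \frac{4}{3} = \frac{7996}{3}$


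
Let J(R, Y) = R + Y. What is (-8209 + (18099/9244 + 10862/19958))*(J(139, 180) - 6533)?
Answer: 2352047413270893/46122938 ≈ 5.0995e+7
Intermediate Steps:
(-8209 + (18099/9244 + 10862/19958))*(J(139, 180) - 6533) = (-8209 + (18099/9244 + 10862/19958))*((139 + 180) - 6533) = (-8209 + (18099*(1/9244) + 10862*(1/19958)))*(319 - 6533) = (-8209 + (18099/9244 + 5431/9979))*(-6214) = (-8209 + 230814085/92245876)*(-6214) = -757015581999/92245876*(-6214) = 2352047413270893/46122938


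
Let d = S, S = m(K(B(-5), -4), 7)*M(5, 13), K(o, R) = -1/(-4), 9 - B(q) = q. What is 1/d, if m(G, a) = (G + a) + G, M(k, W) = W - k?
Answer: 1/60 ≈ 0.016667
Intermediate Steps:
B(q) = 9 - q
K(o, R) = 1/4 (K(o, R) = -1*(-1/4) = 1/4)
m(G, a) = a + 2*G
S = 60 (S = (7 + 2*(1/4))*(13 - 1*5) = (7 + 1/2)*(13 - 5) = (15/2)*8 = 60)
d = 60
1/d = 1/60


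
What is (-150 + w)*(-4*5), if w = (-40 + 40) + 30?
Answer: 2400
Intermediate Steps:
w = 30 (w = 0 + 30 = 30)
(-150 + w)*(-4*5) = (-150 + 30)*(-4*5) = -120*(-20) = 2400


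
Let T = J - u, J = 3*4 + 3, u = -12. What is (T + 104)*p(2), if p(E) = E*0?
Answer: 0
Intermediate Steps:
p(E) = 0
J = 15 (J = 12 + 3 = 15)
T = 27 (T = 15 - 1*(-12) = 15 + 12 = 27)
(T + 104)*p(2) = (27 + 104)*0 = 131*0 = 0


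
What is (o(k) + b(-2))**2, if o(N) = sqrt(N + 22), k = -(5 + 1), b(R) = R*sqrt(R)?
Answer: 8 - 16*I*sqrt(2) ≈ 8.0 - 22.627*I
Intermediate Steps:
b(R) = R**(3/2)
k = -6 (k = -1*6 = -6)
o(N) = sqrt(22 + N)
(o(k) + b(-2))**2 = (sqrt(22 - 6) + (-2)**(3/2))**2 = (sqrt(16) - 2*I*sqrt(2))**2 = (4 - 2*I*sqrt(2))**2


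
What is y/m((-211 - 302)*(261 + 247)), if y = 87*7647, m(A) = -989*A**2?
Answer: -73921/7463042880336 ≈ -9.9049e-9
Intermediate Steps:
y = 665289
y/m((-211 - 302)*(261 + 247)) = 665289/((-989*(-211 - 302)**2*(261 + 247)**2)) = 665289/((-989*(-513*508)**2)) = 665289/((-989*(-260604)**2)) = 665289/((-989*67914444816)) = 665289/(-67167385923024) = 665289*(-1/67167385923024) = -73921/7463042880336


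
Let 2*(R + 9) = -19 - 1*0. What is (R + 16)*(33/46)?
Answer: -165/92 ≈ -1.7935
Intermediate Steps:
R = -37/2 (R = -9 + (-19 - 1*0)/2 = -9 + (-19 + 0)/2 = -9 + (½)*(-19) = -9 - 19/2 = -37/2 ≈ -18.500)
(R + 16)*(33/46) = (-37/2 + 16)*(33/46) = -165/(2*46) = -5/2*33/46 = -165/92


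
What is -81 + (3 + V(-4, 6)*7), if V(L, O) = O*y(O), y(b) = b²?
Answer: 1434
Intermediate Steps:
V(L, O) = O³ (V(L, O) = O*O² = O³)
-81 + (3 + V(-4, 6)*7) = -81 + (3 + 6³*7) = -81 + (3 + 216*7) = -81 + (3 + 1512) = -81 + 1515 = 1434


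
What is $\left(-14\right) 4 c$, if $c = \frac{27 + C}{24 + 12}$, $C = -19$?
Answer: $- \frac{112}{9} \approx -12.444$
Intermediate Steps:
$c = \frac{2}{9}$ ($c = \frac{27 - 19}{24 + 12} = \frac{8}{36} = 8 \cdot \frac{1}{36} = \frac{2}{9} \approx 0.22222$)
$\left(-14\right) 4 c = \left(-14\right) 4 \cdot \frac{2}{9} = \left(-56\right) \frac{2}{9} = - \frac{112}{9}$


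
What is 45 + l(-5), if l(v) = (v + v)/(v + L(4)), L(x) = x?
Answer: 55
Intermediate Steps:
l(v) = 2*v/(4 + v) (l(v) = (v + v)/(v + 4) = (2*v)/(4 + v) = 2*v/(4 + v))
45 + l(-5) = 45 + 2*(-5)/(4 - 5) = 45 + 2*(-5)/(-1) = 45 + 2*(-5)*(-1) = 45 + 10 = 55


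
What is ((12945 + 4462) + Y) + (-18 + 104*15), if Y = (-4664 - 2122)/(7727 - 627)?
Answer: 67265557/3550 ≈ 18948.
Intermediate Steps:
Y = -3393/3550 (Y = -6786/7100 = -6786*1/7100 = -3393/3550 ≈ -0.95577)
((12945 + 4462) + Y) + (-18 + 104*15) = ((12945 + 4462) - 3393/3550) + (-18 + 104*15) = (17407 - 3393/3550) + (-18 + 1560) = 61791457/3550 + 1542 = 67265557/3550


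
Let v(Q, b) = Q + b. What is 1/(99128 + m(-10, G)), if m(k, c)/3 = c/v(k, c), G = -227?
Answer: 79/7831339 ≈ 1.0088e-5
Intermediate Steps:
m(k, c) = 3*c/(c + k) (m(k, c) = 3*(c/(k + c)) = 3*(c/(c + k)) = 3*c/(c + k))
1/(99128 + m(-10, G)) = 1/(99128 + 3*(-227)/(-227 - 10)) = 1/(99128 + 3*(-227)/(-237)) = 1/(99128 + 3*(-227)*(-1/237)) = 1/(99128 + 227/79) = 1/(7831339/79) = 79/7831339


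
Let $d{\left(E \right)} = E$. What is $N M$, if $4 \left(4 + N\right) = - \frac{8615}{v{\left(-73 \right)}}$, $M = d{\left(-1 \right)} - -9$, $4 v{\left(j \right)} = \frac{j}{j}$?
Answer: $-68952$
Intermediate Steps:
$v{\left(j \right)} = \frac{1}{4}$ ($v{\left(j \right)} = \frac{j \frac{1}{j}}{4} = \frac{1}{4} \cdot 1 = \frac{1}{4}$)
$M = 8$ ($M = -1 - -9 = -1 + 9 = 8$)
$N = -8619$ ($N = -4 + \frac{\left(-8615\right) \frac{1}{\frac{1}{4}}}{4} = -4 + \frac{\left(-8615\right) 4}{4} = -4 + \frac{1}{4} \left(-34460\right) = -4 - 8615 = -8619$)
$N M = \left(-8619\right) 8 = -68952$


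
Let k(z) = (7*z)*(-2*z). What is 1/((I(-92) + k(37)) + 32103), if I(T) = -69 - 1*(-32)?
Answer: 1/12900 ≈ 7.7519e-5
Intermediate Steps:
k(z) = -14*z**2
I(T) = -37 (I(T) = -69 + 32 = -37)
1/((I(-92) + k(37)) + 32103) = 1/((-37 - 14*37**2) + 32103) = 1/((-37 - 14*1369) + 32103) = 1/((-37 - 19166) + 32103) = 1/(-19203 + 32103) = 1/12900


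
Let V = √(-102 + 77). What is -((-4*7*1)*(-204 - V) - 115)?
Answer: -5597 - 140*I ≈ -5597.0 - 140.0*I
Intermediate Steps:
V = 5*I (V = √(-25) = 5*I ≈ 5.0*I)
-((-4*7*1)*(-204 - V) - 115) = -((-4*7*1)*(-204 - 5*I) - 115) = -((-28*1)*(-204 - 5*I) - 115) = -(-28*(-204 - 5*I) - 115) = -((5712 + 140*I) - 115) = -(5597 + 140*I) = -5597 - 140*I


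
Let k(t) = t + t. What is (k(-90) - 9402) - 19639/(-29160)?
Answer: -279391481/29160 ≈ -9581.3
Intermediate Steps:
k(t) = 2*t
(k(-90) - 9402) - 19639/(-29160) = (2*(-90) - 9402) - 19639/(-29160) = (-180 - 9402) - 19639*(-1/29160) = -9582 + 19639/29160 = -279391481/29160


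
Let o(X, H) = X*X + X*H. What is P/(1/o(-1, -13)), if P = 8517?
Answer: 119238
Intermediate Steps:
o(X, H) = X² + H*X
P/(1/o(-1, -13)) = 8517/(1/(-(-13 - 1))) = 8517/(1/(-1*(-14))) = 8517/(1/14) = 8517*14 = 119238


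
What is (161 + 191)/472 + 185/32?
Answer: 12323/1888 ≈ 6.5270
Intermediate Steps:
(161 + 191)/472 + 185/32 = 352*(1/472) + 185*(1/32) = 44/59 + 185/32 = 12323/1888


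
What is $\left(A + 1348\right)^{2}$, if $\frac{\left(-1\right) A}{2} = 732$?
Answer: $13456$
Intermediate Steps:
$A = -1464$ ($A = \left(-2\right) 732 = -1464$)
$\left(A + 1348\right)^{2} = \left(-1464 + 1348\right)^{2} = \left(-116\right)^{2} = 13456$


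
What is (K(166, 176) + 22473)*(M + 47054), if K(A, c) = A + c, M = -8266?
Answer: 884948220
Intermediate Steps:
(K(166, 176) + 22473)*(M + 47054) = ((166 + 176) + 22473)*(-8266 + 47054) = (342 + 22473)*38788 = 22815*38788 = 884948220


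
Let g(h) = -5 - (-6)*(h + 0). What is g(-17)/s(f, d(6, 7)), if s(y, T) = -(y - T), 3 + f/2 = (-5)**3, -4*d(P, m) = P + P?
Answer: -107/253 ≈ -0.42292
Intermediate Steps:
d(P, m) = -P/2 (d(P, m) = -(P + P)/4 = -P/2)
f = -256 (f = -6 + 2*(-5)**3 = -6 + 2*(-125) = -6 - 250 = -256)
g(h) = -5 + 6*h (g(h) = -5 - (-6)*h = -5 + 6*h)
s(y, T) = T - y
g(-17)/s(f, d(6, 7)) = (-5 + 6*(-17))/(-1/2*6 - 1*(-256)) = (-5 - 102)/(-3 + 256) = -107/253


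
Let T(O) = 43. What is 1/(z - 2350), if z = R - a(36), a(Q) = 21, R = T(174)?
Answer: -1/2328 ≈ -0.00042955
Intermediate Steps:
R = 43
z = 22 (z = 43 - 1*21 = 43 - 21 = 22)
1/(z - 2350) = 1/(22 - 2350) = 1/(-2328) = -1/2328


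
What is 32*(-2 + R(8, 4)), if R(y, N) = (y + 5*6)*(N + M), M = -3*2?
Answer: -2496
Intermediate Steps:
M = -6
R(y, N) = (-6 + N)*(30 + y) (R(y, N) = (y + 5*6)*(N - 6) = (y + 30)*(-6 + N) = (30 + y)*(-6 + N) = (-6 + N)*(30 + y))
32*(-2 + R(8, 4)) = 32*(-2 + (-180 - 6*8 + 30*4 + 4*8)) = 32*(-2 + (-180 - 48 + 120 + 32)) = 32*(-2 - 76) = 32*(-78) = -2496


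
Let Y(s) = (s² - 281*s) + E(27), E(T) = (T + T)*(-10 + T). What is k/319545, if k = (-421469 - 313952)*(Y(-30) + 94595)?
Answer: -77103743903/319545 ≈ -2.4129e+5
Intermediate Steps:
E(T) = 2*T*(-10 + T) (E(T) = (2*T)*(-10 + T) = 2*T*(-10 + T))
Y(s) = 918 + s² - 281*s (Y(s) = (s² - 281*s) + 2*27*(-10 + 27) = (s² - 281*s) + 2*27*17 = (s² - 281*s) + 918 = 918 + s² - 281*s)
k = -77103743903 (k = (-421469 - 313952)*((918 + (-30)² - 281*(-30)) + 94595) = -735421*((918 + 900 + 8430) + 94595) = -735421*(10248 + 94595) = -735421*104843 = -77103743903)
k/319545 = -77103743903/319545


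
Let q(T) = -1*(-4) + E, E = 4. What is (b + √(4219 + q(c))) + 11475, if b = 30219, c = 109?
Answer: 41694 + √4227 ≈ 41759.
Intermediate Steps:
q(T) = 8 (q(T) = -1*(-4) + 4 = 4 + 4 = 8)
(b + √(4219 + q(c))) + 11475 = (30219 + √(4219 + 8)) + 11475 = (30219 + √4227) + 11475 = 41694 + √4227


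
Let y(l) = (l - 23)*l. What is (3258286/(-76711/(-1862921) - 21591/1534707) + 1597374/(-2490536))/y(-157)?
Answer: 71607238540415141313647/16836761215136384240 ≈ 4253.0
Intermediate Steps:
y(l) = l*(-23 + l) (y(l) = (-23 + l)*l = l*(-23 + l))
(3258286/(-76711/(-1862921) - 21591/1534707) + 1597374/(-2490536))/y(-157) = (3258286/(-76711/(-1862921) - 21591/1534707) + 1597374/(-2490536))/((-157*(-23 - 157))) = (3258286/(-76711*(-1/1862921) - 21591*1/1534707) + 1597374*(-1/2490536))/((-157*(-180))) = (3258286/(76711/1862921 - 2399/170523) - 798687/1245268)/28260 = (3258286/(8611842374/317670877683) - 798687/1245268)*(1/28260) = (3258286*(317670877683/8611842374) - 798687/1245268)*(1/28260) = (517531286681115669/4305921187 - 798687/1245268)*(1/28260) = (644465146863736271822823/5362025864693116)*(1/28260) = 71607238540415141313647/16836761215136384240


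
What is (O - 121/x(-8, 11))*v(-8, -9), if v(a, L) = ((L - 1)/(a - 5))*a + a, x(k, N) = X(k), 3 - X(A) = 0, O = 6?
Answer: 18952/39 ≈ 485.95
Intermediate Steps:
X(A) = 3 (X(A) = 3 - 1*0 = 3 + 0 = 3)
x(k, N) = 3
v(a, L) = a + a*(-1 + L)/(-5 + a) (v(a, L) = ((-1 + L)/(-5 + a))*a + a = a*(-1 + L)/(-5 + a) + a = a + a*(-1 + L)/(-5 + a))
(O - 121/x(-8, 11))*v(-8, -9) = (6 - 121/3)*(-8*(-6 - 9 - 8)/(-5 - 8)) = (6 - 121*⅓)*(-8*(-23)/(-13)) = (6 - 121/3)*(-8*(-1/13)*(-23)) = -103/3*(-184/13) = 18952/39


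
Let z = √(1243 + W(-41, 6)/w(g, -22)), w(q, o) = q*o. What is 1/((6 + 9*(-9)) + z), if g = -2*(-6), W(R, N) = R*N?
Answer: -3300/192767 - 14*√12287/192767 ≈ -0.025170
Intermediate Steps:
W(R, N) = N*R
g = 12
w(q, o) = o*q
z = 7*√12287/22 (z = √(1243 + (6*(-41))/((-22*12))) = √(1243 - 246/(-264)) = √(1243 - 246*(-1/264)) = √(1243 + 41/44) = √(54733/44) = 7*√12287/22 ≈ 35.269)
1/((6 + 9*(-9)) + z) = 1/((6 + 9*(-9)) + 7*√12287/22) = 1/((6 - 81) + 7*√12287/22) = 1/(-75 + 7*√12287/22)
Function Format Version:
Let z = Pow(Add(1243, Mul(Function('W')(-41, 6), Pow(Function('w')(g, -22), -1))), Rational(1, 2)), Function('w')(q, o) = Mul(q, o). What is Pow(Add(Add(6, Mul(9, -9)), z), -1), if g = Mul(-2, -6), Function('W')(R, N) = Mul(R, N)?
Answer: Add(Rational(-3300, 192767), Mul(Rational(-14, 192767), Pow(12287, Rational(1, 2)))) ≈ -0.025170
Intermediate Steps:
Function('W')(R, N) = Mul(N, R)
g = 12
Function('w')(q, o) = Mul(o, q)
z = Mul(Rational(7, 22), Pow(12287, Rational(1, 2))) (z = Pow(Add(1243, Mul(Mul(6, -41), Pow(Mul(-22, 12), -1))), Rational(1, 2)) = Pow(Add(1243, Mul(-246, Pow(-264, -1))), Rational(1, 2)) = Pow(Add(1243, Mul(-246, Rational(-1, 264))), Rational(1, 2)) = Pow(Add(1243, Rational(41, 44)), Rational(1, 2)) = Pow(Rational(54733, 44), Rational(1, 2)) = Mul(Rational(7, 22), Pow(12287, Rational(1, 2))) ≈ 35.269)
Pow(Add(Add(6, Mul(9, -9)), z), -1) = Pow(Add(Add(6, Mul(9, -9)), Mul(Rational(7, 22), Pow(12287, Rational(1, 2)))), -1) = Pow(Add(Add(6, -81), Mul(Rational(7, 22), Pow(12287, Rational(1, 2)))), -1) = Pow(Add(-75, Mul(Rational(7, 22), Pow(12287, Rational(1, 2)))), -1)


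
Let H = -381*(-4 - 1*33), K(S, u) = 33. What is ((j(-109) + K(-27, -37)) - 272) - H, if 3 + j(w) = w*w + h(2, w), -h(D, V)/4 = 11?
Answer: -2502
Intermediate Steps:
h(D, V) = -44 (h(D, V) = -4*11 = -44)
H = 14097 (H = -381*(-4 - 33) = -381*(-37) = 14097)
j(w) = -47 + w² (j(w) = -3 + (w*w - 44) = -3 + (w² - 44) = -3 + (-44 + w²) = -47 + w²)
((j(-109) + K(-27, -37)) - 272) - H = (((-47 + (-109)²) + 33) - 272) - 1*14097 = (((-47 + 11881) + 33) - 272) - 14097 = ((11834 + 33) - 272) - 14097 = (11867 - 272) - 14097 = 11595 - 14097 = -2502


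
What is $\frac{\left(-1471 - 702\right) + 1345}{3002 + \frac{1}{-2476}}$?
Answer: $- \frac{2050128}{7432951} \approx -0.27582$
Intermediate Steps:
$\frac{\left(-1471 - 702\right) + 1345}{3002 + \frac{1}{-2476}} = \frac{-2173 + 1345}{3002 - \frac{1}{2476}} = - \frac{828}{\frac{7432951}{2476}} = \left(-828\right) \frac{2476}{7432951} = - \frac{2050128}{7432951}$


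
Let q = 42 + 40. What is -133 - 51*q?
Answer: -4315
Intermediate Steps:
q = 82
-133 - 51*q = -133 - 51*82 = -133 - 4182 = -4315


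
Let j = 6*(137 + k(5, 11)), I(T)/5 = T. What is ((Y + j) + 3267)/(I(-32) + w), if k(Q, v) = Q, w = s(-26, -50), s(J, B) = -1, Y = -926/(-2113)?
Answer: -378451/14791 ≈ -25.587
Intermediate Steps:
Y = 926/2113 (Y = -926*(-1/2113) = 926/2113 ≈ 0.43824)
w = -1
I(T) = 5*T
j = 852 (j = 6*(137 + 5) = 6*142 = 852)
((Y + j) + 3267)/(I(-32) + w) = ((926/2113 + 852) + 3267)/(5*(-32) - 1) = (1801202/2113 + 3267)/(-160 - 1) = (8704373/2113)/(-161) = (8704373/2113)*(-1/161) = -378451/14791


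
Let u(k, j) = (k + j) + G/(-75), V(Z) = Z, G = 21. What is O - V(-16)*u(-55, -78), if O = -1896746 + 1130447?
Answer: -19210787/25 ≈ -7.6843e+5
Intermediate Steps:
u(k, j) = -7/25 + j + k (u(k, j) = (k + j) + 21/(-75) = (j + k) + 21*(-1/75) = (j + k) - 7/25 = -7/25 + j + k)
O = -766299
O - V(-16)*u(-55, -78) = -766299 - (-16)*(-7/25 - 78 - 55) = -766299 - (-16)*(-3332)/25 = -766299 - 1*53312/25 = -766299 - 53312/25 = -19210787/25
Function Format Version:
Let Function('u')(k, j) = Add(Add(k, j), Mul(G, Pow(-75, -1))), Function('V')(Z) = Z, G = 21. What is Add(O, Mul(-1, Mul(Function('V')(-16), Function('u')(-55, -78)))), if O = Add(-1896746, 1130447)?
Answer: Rational(-19210787, 25) ≈ -7.6843e+5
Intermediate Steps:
Function('u')(k, j) = Add(Rational(-7, 25), j, k) (Function('u')(k, j) = Add(Add(k, j), Mul(21, Pow(-75, -1))) = Add(Add(j, k), Mul(21, Rational(-1, 75))) = Add(Add(j, k), Rational(-7, 25)) = Add(Rational(-7, 25), j, k))
O = -766299
Add(O, Mul(-1, Mul(Function('V')(-16), Function('u')(-55, -78)))) = Add(-766299, Mul(-1, Mul(-16, Add(Rational(-7, 25), -78, -55)))) = Add(-766299, Mul(-1, Mul(-16, Rational(-3332, 25)))) = Add(-766299, Mul(-1, Rational(53312, 25))) = Add(-766299, Rational(-53312, 25)) = Rational(-19210787, 25)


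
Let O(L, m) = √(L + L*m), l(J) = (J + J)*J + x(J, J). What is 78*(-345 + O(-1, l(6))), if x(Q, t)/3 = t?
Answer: -26910 + 78*I*√91 ≈ -26910.0 + 744.07*I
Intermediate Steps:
x(Q, t) = 3*t
l(J) = 2*J² + 3*J (l(J) = (J + J)*J + 3*J = (2*J)*J + 3*J = 2*J² + 3*J)
78*(-345 + O(-1, l(6))) = 78*(-345 + √(-(1 + 6*(3 + 2*6)))) = 78*(-345 + √(-(1 + 6*(3 + 12)))) = 78*(-345 + √(-(1 + 6*15))) = 78*(-345 + √(-(1 + 90))) = 78*(-345 + √(-1*91)) = 78*(-345 + √(-91)) = 78*(-345 + I*√91) = -26910 + 78*I*√91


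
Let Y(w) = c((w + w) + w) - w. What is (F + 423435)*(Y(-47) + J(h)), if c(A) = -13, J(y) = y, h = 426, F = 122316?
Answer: 251045460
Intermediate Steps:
Y(w) = -13 - w
(F + 423435)*(Y(-47) + J(h)) = (122316 + 423435)*((-13 - 1*(-47)) + 426) = 545751*((-13 + 47) + 426) = 545751*(34 + 426) = 545751*460 = 251045460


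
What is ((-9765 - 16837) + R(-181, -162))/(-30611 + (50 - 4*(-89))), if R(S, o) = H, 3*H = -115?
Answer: 79921/90615 ≈ 0.88198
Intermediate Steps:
H = -115/3 (H = (⅓)*(-115) = -115/3 ≈ -38.333)
R(S, o) = -115/3
((-9765 - 16837) + R(-181, -162))/(-30611 + (50 - 4*(-89))) = ((-9765 - 16837) - 115/3)/(-30611 + (50 - 4*(-89))) = (-26602 - 115/3)/(-30611 + (50 + 356)) = -79921/(3*(-30611 + 406)) = -79921/3/(-30205) = -79921/3*(-1/30205) = 79921/90615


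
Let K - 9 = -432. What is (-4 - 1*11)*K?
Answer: 6345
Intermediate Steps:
K = -423 (K = 9 - 432 = -423)
(-4 - 1*11)*K = (-4 - 1*11)*(-423) = (-4 - 11)*(-423) = -15*(-423) = 6345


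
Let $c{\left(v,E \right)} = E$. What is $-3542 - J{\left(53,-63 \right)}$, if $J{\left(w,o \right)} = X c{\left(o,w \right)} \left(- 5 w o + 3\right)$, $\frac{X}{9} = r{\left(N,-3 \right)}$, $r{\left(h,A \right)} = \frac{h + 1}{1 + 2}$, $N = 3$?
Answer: $-10623470$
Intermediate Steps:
$r{\left(h,A \right)} = \frac{1}{3} + \frac{h}{3}$ ($r{\left(h,A \right)} = \frac{1 + h}{3} = \left(1 + h\right) \frac{1}{3} = \frac{1}{3} + \frac{h}{3}$)
$X = 12$ ($X = 9 \left(\frac{1}{3} + \frac{1}{3} \cdot 3\right) = 9 \left(\frac{1}{3} + 1\right) = 9 \cdot \frac{4}{3} = 12$)
$J{\left(w,o \right)} = 12 w \left(3 - 5 o w\right)$ ($J{\left(w,o \right)} = 12 w \left(- 5 w o + 3\right) = 12 w \left(- 5 o w + 3\right) = 12 w \left(3 - 5 o w\right)$)
$-3542 - J{\left(53,-63 \right)} = -3542 - 12 \cdot 53 \left(3 - \left(-315\right) 53\right) = -3542 - 12 \cdot 53 \left(3 + 16695\right) = -3542 - 12 \cdot 53 \cdot 16698 = -3542 - 10619928 = -10623470$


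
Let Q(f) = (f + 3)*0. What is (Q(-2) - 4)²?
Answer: 16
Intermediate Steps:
Q(f) = 0 (Q(f) = (3 + f)*0 = 0)
(Q(-2) - 4)² = (0 - 4)² = (-4)² = 16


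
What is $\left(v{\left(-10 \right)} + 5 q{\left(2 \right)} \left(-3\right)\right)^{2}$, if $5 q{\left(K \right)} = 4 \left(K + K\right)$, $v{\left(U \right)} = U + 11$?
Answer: $2209$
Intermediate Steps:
$v{\left(U \right)} = 11 + U$
$q{\left(K \right)} = \frac{8 K}{5}$ ($q{\left(K \right)} = \frac{4 \left(K + K\right)}{5} = \frac{4 \cdot 2 K}{5} = \frac{8 K}{5}$)
$\left(v{\left(-10 \right)} + 5 q{\left(2 \right)} \left(-3\right)\right)^{2} = \left(\left(11 - 10\right) + 5 \cdot \frac{8}{5} \cdot 2 \left(-3\right)\right)^{2} = \left(1 + 5 \cdot \frac{16}{5} \left(-3\right)\right)^{2} = \left(1 + 16 \left(-3\right)\right)^{2} = \left(1 - 48\right)^{2} = \left(-47\right)^{2} = 2209$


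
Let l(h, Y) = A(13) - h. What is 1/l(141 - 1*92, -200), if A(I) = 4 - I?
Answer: -1/58 ≈ -0.017241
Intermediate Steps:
l(h, Y) = -9 - h (l(h, Y) = (4 - 1*13) - h = (4 - 13) - h = -9 - h)
1/l(141 - 1*92, -200) = 1/(-9 - (141 - 1*92)) = 1/(-9 - (141 - 92)) = 1/(-9 - 1*49) = 1/(-9 - 49) = 1/(-58) = -1/58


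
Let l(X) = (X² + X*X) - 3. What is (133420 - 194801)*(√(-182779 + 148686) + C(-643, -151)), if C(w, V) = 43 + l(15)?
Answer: -30076690 - 61381*I*√34093 ≈ -3.0077e+7 - 1.1334e+7*I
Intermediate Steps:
l(X) = -3 + 2*X² (l(X) = (X² + X²) - 3 = 2*X² - 3 = -3 + 2*X²)
C(w, V) = 490 (C(w, V) = 43 + (-3 + 2*15²) = 43 + (-3 + 2*225) = 43 + (-3 + 450) = 43 + 447 = 490)
(133420 - 194801)*(√(-182779 + 148686) + C(-643, -151)) = (133420 - 194801)*(√(-182779 + 148686) + 490) = -61381*(√(-34093) + 490) = -61381*(I*√34093 + 490) = -61381*(490 + I*√34093) = -30076690 - 61381*I*√34093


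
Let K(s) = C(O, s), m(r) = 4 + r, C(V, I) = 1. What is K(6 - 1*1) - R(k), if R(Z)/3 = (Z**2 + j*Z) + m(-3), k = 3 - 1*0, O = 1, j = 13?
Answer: -146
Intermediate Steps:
K(s) = 1
k = 3 (k = 3 + 0 = 3)
R(Z) = 3 + 3*Z**2 + 39*Z (R(Z) = 3*((Z**2 + 13*Z) + (4 - 3)) = 3*((Z**2 + 13*Z) + 1) = 3*(1 + Z**2 + 13*Z) = 3 + 3*Z**2 + 39*Z)
K(6 - 1*1) - R(k) = 1 - (3 + 3*3**2 + 39*3) = 1 - (3 + 3*9 + 117) = 1 - (3 + 27 + 117) = 1 - 1*147 = 1 - 147 = -146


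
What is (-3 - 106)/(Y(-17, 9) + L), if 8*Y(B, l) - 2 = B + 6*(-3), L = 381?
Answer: -872/3015 ≈ -0.28922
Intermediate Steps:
Y(B, l) = -2 + B/8 (Y(B, l) = ¼ + (B + 6*(-3))/8 = ¼ + (B - 18)/8 = ¼ + (-18 + B)/8 = ¼ + (-9/4 + B/8) = -2 + B/8)
(-3 - 106)/(Y(-17, 9) + L) = (-3 - 106)/((-2 + (⅛)*(-17)) + 381) = -109/((-2 - 17/8) + 381) = -109/(-33/8 + 381) = -109/3015/8 = -109*8/3015 = -872/3015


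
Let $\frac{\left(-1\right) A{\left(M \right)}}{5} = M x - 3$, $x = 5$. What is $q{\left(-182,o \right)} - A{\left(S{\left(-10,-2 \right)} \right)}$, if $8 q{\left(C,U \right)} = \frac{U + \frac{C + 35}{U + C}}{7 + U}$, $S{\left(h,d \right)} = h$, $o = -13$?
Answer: $- \frac{206501}{780} \approx -264.74$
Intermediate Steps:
$A{\left(M \right)} = 15 - 25 M$ ($A{\left(M \right)} = - 5 \left(M 5 - 3\right) = - 5 \left(5 M - 3\right) = - 5 \left(-3 + 5 M\right) = 15 - 25 M$)
$q{\left(C,U \right)} = \frac{U + \frac{35 + C}{C + U}}{8 \left(7 + U\right)}$ ($q{\left(C,U \right)} = \frac{\left(U + \frac{C + 35}{U + C}\right) \frac{1}{7 + U}}{8} = \frac{\left(U + \frac{35 + C}{C + U}\right) \frac{1}{7 + U}}{8} = \frac{\frac{1}{7 + U} \left(U + \frac{35 + C}{C + U}\right)}{8} = \frac{U + \frac{35 + C}{C + U}}{8 \left(7 + U\right)}$)
$q{\left(-182,o \right)} - A{\left(S{\left(-10,-2 \right)} \right)} = \frac{35 - 182 + \left(-13\right)^{2} - -2366}{8 \left(\left(-13\right)^{2} + 7 \left(-182\right) + 7 \left(-13\right) - -2366\right)} - \left(15 - -250\right) = \frac{35 - 182 + 169 + 2366}{8 \left(169 - 1274 - 91 + 2366\right)} - \left(15 + 250\right) = \frac{1}{8} \cdot \frac{1}{1170} \cdot 2388 - 265 = \frac{199}{780} - 265 = - \frac{206501}{780}$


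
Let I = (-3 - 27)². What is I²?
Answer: 810000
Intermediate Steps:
I = 900 (I = (-30)² = 900)
I² = 900² = 810000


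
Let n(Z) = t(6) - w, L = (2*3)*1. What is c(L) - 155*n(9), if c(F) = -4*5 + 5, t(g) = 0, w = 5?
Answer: 760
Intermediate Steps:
L = 6 (L = 6*1 = 6)
n(Z) = -5 (n(Z) = 0 - 1*5 = 0 - 5 = -5)
c(F) = -15 (c(F) = -20 + 5 = -15)
c(L) - 155*n(9) = -15 - 155*(-5) = -15 + 775 = 760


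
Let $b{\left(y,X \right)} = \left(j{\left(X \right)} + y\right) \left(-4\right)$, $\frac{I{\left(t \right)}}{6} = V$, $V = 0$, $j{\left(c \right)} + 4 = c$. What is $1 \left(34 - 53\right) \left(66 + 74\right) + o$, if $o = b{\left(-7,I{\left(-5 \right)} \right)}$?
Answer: $-2616$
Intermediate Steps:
$j{\left(c \right)} = -4 + c$
$I{\left(t \right)} = 0$ ($I{\left(t \right)} = 6 \cdot 0 = 0$)
$b{\left(y,X \right)} = 16 - 4 X - 4 y$ ($b{\left(y,X \right)} = \left(\left(-4 + X\right) + y\right) \left(-4\right) = \left(-4 + X + y\right) \left(-4\right) = 16 - 4 X - 4 y$)
$o = 44$ ($o = 16 - 0 - -28 = 16 + 0 + 28 = 44$)
$1 \left(34 - 53\right) \left(66 + 74\right) + o = 1 \left(34 - 53\right) \left(66 + 74\right) + 44 = 1 \left(\left(-19\right) 140\right) + 44 = 1 \left(-2660\right) + 44 = -2660 + 44 = -2616$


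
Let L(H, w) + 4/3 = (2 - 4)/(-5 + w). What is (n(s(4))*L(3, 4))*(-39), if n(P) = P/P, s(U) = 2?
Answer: -26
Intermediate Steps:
L(H, w) = -4/3 - 2/(-5 + w) (L(H, w) = -4/3 + (2 - 4)/(-5 + w) = -4/3 - 2/(-5 + w))
n(P) = 1
(n(s(4))*L(3, 4))*(-39) = (1*(2*(7 - 2*4)/(3*(-5 + 4))))*(-39) = (1*((⅔)*(7 - 8)/(-1)))*(-39) = (1*((⅔)*(-1)*(-1)))*(-39) = (1*(⅔))*(-39) = (⅔)*(-39) = -26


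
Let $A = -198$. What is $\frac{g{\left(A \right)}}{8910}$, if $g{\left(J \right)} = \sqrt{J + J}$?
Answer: $\frac{i \sqrt{11}}{1485} \approx 0.0022334 i$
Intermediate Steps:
$g{\left(J \right)} = \sqrt{2} \sqrt{J}$ ($g{\left(J \right)} = \sqrt{2 J} = \sqrt{2} \sqrt{J}$)
$\frac{g{\left(A \right)}}{8910} = \frac{\sqrt{2} \sqrt{-198}}{8910} = \sqrt{2} \cdot 3 i \sqrt{22} \cdot \frac{1}{8910} = 6 i \sqrt{11} \cdot \frac{1}{8910} = \frac{i \sqrt{11}}{1485}$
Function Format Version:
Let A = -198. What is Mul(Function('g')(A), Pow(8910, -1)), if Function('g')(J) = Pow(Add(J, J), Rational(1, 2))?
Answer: Mul(Rational(1, 1485), I, Pow(11, Rational(1, 2))) ≈ Mul(0.0022334, I)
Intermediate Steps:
Function('g')(J) = Mul(Pow(2, Rational(1, 2)), Pow(J, Rational(1, 2))) (Function('g')(J) = Pow(Mul(2, J), Rational(1, 2)) = Mul(Pow(2, Rational(1, 2)), Pow(J, Rational(1, 2))))
Mul(Function('g')(A), Pow(8910, -1)) = Mul(Mul(Pow(2, Rational(1, 2)), Pow(-198, Rational(1, 2))), Pow(8910, -1)) = Mul(Mul(Pow(2, Rational(1, 2)), Mul(3, I, Pow(22, Rational(1, 2)))), Rational(1, 8910)) = Mul(Mul(6, I, Pow(11, Rational(1, 2))), Rational(1, 8910)) = Mul(Rational(1, 1485), I, Pow(11, Rational(1, 2)))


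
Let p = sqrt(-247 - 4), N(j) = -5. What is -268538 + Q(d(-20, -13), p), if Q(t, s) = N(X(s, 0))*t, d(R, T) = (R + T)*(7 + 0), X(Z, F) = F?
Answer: -267383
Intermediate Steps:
d(R, T) = 7*R + 7*T (d(R, T) = (R + T)*7 = 7*R + 7*T)
p = I*sqrt(251) (p = sqrt(-251) = I*sqrt(251) ≈ 15.843*I)
Q(t, s) = -5*t
-268538 + Q(d(-20, -13), p) = -268538 - 5*(7*(-20) + 7*(-13)) = -268538 - 5*(-140 - 91) = -268538 - 5*(-231) = -268538 + 1155 = -267383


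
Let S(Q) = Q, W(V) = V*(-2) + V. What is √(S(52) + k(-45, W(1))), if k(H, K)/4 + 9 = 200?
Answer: 4*√51 ≈ 28.566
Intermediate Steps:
W(V) = -V (W(V) = -2*V + V = -V)
k(H, K) = 764 (k(H, K) = -36 + 4*200 = -36 + 800 = 764)
√(S(52) + k(-45, W(1))) = √(52 + 764) = √816 = 4*√51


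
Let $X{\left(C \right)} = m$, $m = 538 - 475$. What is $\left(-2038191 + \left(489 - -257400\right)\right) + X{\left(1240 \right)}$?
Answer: $-1780239$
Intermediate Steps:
$m = 63$ ($m = 538 - 475 = 63$)
$X{\left(C \right)} = 63$
$\left(-2038191 + \left(489 - -257400\right)\right) + X{\left(1240 \right)} = \left(-2038191 + \left(489 - -257400\right)\right) + 63 = \left(-2038191 + \left(489 + 257400\right)\right) + 63 = \left(-2038191 + 257889\right) + 63 = -1780302 + 63 = -1780239$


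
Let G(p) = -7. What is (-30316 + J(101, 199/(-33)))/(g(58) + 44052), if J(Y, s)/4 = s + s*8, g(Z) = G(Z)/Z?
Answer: -19480112/28105099 ≈ -0.69312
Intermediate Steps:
g(Z) = -7/Z
J(Y, s) = 36*s (J(Y, s) = 4*(s + s*8) = 4*(s + 8*s) = 4*(9*s) = 36*s)
(-30316 + J(101, 199/(-33)))/(g(58) + 44052) = (-30316 + 36*(199/(-33)))/(-7/58 + 44052) = (-30316 + 36*(199*(-1/33)))/(-7*1/58 + 44052) = (-30316 + 36*(-199/33))/(-7/58 + 44052) = (-30316 - 2388/11)/(2555009/58) = -335864/11*58/2555009 = -19480112/28105099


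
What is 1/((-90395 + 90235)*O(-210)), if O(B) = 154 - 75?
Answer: -1/12640 ≈ -7.9114e-5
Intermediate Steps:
O(B) = 79
1/((-90395 + 90235)*O(-210)) = 1/((-90395 + 90235)*79) = (1/79)/(-160) = -1/160*1/79 = -1/12640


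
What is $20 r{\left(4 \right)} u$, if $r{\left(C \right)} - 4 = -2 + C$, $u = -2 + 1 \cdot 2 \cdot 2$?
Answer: $240$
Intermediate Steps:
$u = 2$ ($u = -2 + 2 \cdot 2 = -2 + 4 = 2$)
$r{\left(C \right)} = 2 + C$ ($r{\left(C \right)} = 4 + \left(-2 + C\right) = 2 + C$)
$20 r{\left(4 \right)} u = 20 \left(2 + 4\right) 2 = 20 \cdot 6 \cdot 2 = 120 \cdot 2 = 240$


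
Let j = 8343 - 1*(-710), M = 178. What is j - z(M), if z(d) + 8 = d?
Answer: 8883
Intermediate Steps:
z(d) = -8 + d
j = 9053 (j = 8343 + 710 = 9053)
j - z(M) = 9053 - (-8 + 178) = 9053 - 1*170 = 9053 - 170 = 8883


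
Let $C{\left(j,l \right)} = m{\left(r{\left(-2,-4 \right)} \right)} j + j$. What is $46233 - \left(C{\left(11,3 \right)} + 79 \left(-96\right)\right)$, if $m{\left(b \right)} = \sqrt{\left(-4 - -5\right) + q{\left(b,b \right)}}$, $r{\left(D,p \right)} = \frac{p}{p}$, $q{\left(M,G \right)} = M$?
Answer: $53806 - 11 \sqrt{2} \approx 53790.0$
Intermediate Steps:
$r{\left(D,p \right)} = 1$
$m{\left(b \right)} = \sqrt{1 + b}$ ($m{\left(b \right)} = \sqrt{\left(-4 - -5\right) + b} = \sqrt{\left(-4 + 5\right) + b} = \sqrt{1 + b}$)
$C{\left(j,l \right)} = j + j \sqrt{2}$ ($C{\left(j,l \right)} = \sqrt{1 + 1} j + j = \sqrt{2} j + j = j \sqrt{2} + j = j + j \sqrt{2}$)
$46233 - \left(C{\left(11,3 \right)} + 79 \left(-96\right)\right) = 46233 - \left(11 \left(1 + \sqrt{2}\right) + 79 \left(-96\right)\right) = 46233 - \left(\left(11 + 11 \sqrt{2}\right) - 7584\right) = 46233 - \left(-7573 + 11 \sqrt{2}\right) = 46233 + \left(7573 - 11 \sqrt{2}\right) = 53806 - 11 \sqrt{2}$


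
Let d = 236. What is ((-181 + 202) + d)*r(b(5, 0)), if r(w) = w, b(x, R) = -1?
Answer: -257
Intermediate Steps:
((-181 + 202) + d)*r(b(5, 0)) = ((-181 + 202) + 236)*(-1) = (21 + 236)*(-1) = 257*(-1) = -257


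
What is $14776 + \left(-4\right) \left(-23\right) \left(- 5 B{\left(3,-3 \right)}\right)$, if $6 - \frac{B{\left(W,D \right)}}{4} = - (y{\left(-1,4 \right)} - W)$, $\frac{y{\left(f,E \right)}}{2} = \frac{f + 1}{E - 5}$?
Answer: $9256$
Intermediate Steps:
$y{\left(f,E \right)} = \frac{2 \left(1 + f\right)}{-5 + E}$ ($y{\left(f,E \right)} = 2 \frac{f + 1}{E - 5} = 2 \frac{1 + f}{-5 + E} = \frac{2 \left(1 + f\right)}{-5 + E}$)
$B{\left(W,D \right)} = 24 - 4 W$ ($B{\left(W,D \right)} = 24 - 4 \left(- (\frac{2 \left(1 - 1\right)}{-5 + 4} - W)\right) = 24 - 4 \left(- (2 \frac{1}{-1} \cdot 0 - W)\right) = 24 - 4 \left(- (2 \left(-1\right) 0 - W)\right) = 24 - 4 \left(- (0 - W)\right) = 24 - 4 \left(- \left(-1\right) W\right) = 24 - 4 W$)
$14776 + \left(-4\right) \left(-23\right) \left(- 5 B{\left(3,-3 \right)}\right) = 14776 + \left(-4\right) \left(-23\right) \left(- 5 \left(24 - 12\right)\right) = 14776 + 92 \left(- 5 \left(24 - 12\right)\right) = 14776 + 92 \left(\left(-5\right) 12\right) = 14776 + 92 \left(-60\right) = 14776 - 5520 = 9256$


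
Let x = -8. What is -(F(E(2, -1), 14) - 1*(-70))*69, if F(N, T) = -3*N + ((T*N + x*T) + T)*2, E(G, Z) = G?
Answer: 5244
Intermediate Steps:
F(N, T) = -14*T - 3*N + 2*N*T (F(N, T) = -3*N + ((T*N - 8*T) + T)*2 = -3*N + ((N*T - 8*T) + T)*2 = -3*N + ((-8*T + N*T) + T)*2 = -3*N + (-7*T + N*T)*2 = -3*N + (-14*T + 2*N*T) = -14*T - 3*N + 2*N*T)
-(F(E(2, -1), 14) - 1*(-70))*69 = -((-14*14 - 3*2 + 2*2*14) - 1*(-70))*69 = -((-196 - 6 + 56) + 70)*69 = -(-146 + 70)*69 = -(-76)*69 = -1*(-5244) = 5244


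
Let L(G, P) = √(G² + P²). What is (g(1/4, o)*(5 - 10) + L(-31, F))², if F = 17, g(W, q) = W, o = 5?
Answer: 20025/16 - 125*√2/2 ≈ 1163.2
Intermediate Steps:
(g(1/4, o)*(5 - 10) + L(-31, F))² = ((1/4)*(5 - 10) + √((-31)² + 17²))² = ((1*(¼))*(-5) + √(961 + 289))² = ((¼)*(-5) + √1250)² = (-5/4 + 25*√2)²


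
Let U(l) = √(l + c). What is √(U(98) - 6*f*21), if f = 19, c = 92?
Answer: √(-2394 + √190) ≈ 48.787*I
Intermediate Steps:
U(l) = √(92 + l) (U(l) = √(l + 92) = √(92 + l))
√(U(98) - 6*f*21) = √(√(92 + 98) - 6*19*21) = √(√190 - 114*21) = √(√190 - 2394) = √(-2394 + √190)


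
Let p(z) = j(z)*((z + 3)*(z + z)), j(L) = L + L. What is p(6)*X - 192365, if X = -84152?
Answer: -109253357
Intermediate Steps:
j(L) = 2*L
p(z) = 4*z²*(3 + z) (p(z) = (2*z)*((z + 3)*(z + z)) = (2*z)*((3 + z)*(2*z)) = (2*z)*(2*z*(3 + z)) = 4*z²*(3 + z))
p(6)*X - 192365 = (4*6²*(3 + 6))*(-84152) - 192365 = (4*36*9)*(-84152) - 192365 = 1296*(-84152) - 192365 = -109060992 - 192365 = -109253357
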